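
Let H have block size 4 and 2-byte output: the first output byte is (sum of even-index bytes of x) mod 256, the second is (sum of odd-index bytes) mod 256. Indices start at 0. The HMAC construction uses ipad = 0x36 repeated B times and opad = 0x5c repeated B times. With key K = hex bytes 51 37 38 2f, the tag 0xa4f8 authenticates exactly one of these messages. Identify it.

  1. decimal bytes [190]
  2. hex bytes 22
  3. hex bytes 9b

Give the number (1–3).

Key hex bytes 51 37 38 2f is exactly B = 4 bytes: K' = 51 37 38 2f.
K' ⊕ ipad = 67 01 0e 19; K' ⊕ opad = 0d 6b 64 73.
m1: inner = H(67 01 0e 19 be) = 33 1a; tag = H(0d 6b 64 73 33 1a) = a4f8 ← matches
m2: inner = H(67 01 0e 19 22) = 97 1a; tag = H(0d 6b 64 73 97 1a) = 08f8
m3: inner = H(67 01 0e 19 9b) = 10 1a; tag = H(0d 6b 64 73 10 1a) = 81f8

1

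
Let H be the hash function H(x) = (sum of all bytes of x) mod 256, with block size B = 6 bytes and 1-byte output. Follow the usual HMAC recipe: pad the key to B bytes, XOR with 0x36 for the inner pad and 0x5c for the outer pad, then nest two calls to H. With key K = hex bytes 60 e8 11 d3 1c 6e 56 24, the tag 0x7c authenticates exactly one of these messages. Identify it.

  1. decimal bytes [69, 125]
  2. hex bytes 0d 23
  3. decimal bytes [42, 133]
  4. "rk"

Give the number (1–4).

Key hex bytes 60 e8 11 d3 1c 6e 56 24 is 8 bytes > B = 6, so hash it first: H(key) = 30, then zero-pad to 6 bytes: K' = 30 00 00 00 00 00.
K' ⊕ ipad = 06 36 36 36 36 36; K' ⊕ opad = 6c 5c 5c 5c 5c 5c.
m1: inner = H(06 36 36 36 36 36 45 7d) = d6; tag = H(6c 5c 5c 5c 5c 5c d6) = 0e
m2: inner = H(06 36 36 36 36 36 0d 23) = 44; tag = H(6c 5c 5c 5c 5c 5c 44) = 7c ← matches
m3: inner = H(06 36 36 36 36 36 2a 85) = c3; tag = H(6c 5c 5c 5c 5c 5c c3) = fb
m4: inner = H(06 36 36 36 36 36 72 6b) = f1; tag = H(6c 5c 5c 5c 5c 5c f1) = 29

2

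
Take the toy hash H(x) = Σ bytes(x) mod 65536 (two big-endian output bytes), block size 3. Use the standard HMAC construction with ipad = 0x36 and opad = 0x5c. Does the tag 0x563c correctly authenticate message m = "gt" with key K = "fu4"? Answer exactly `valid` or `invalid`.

invalid

Key "fu4" = 66 75 34 is exactly B = 3 bytes: K' = 66 75 34.
K' ⊕ ipad = 50 43 02; K' ⊕ opad = 3a 29 68.
Inner hash: sum = 80+67+2+103+116 = 368 → 01 70.
Outer hash (recomputed tag): sum = 58+41+104+1+112 = 316 → 01 3c.
Recomputed tag = 013c; claimed = 563c → mismatch.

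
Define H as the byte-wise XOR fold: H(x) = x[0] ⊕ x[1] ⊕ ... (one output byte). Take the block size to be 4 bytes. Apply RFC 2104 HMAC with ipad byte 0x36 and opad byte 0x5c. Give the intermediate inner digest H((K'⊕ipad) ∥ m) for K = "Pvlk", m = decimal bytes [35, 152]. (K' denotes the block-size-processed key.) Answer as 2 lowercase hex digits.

9a

Key "Pvlk" = 50 76 6c 6b is exactly B = 4 bytes: K' = 50 76 6c 6b.
K' ⊕ ipad = 66 40 5a 5d.
Inner input = 66 40 5a 5d ∥ 23 98.
Inner hash: XOR 66⊕40⊕5a⊕5d⊕23⊕98 = 9a.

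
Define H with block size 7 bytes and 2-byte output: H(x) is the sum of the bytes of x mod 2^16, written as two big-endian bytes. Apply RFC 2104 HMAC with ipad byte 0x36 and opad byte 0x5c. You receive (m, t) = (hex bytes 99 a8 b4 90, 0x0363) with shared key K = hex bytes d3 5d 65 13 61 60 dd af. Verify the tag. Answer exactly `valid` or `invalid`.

valid

Key hex bytes d3 5d 65 13 61 60 dd af is 8 bytes > B = 7, so hash it first: H(key) = 03 f5, then zero-pad to 7 bytes: K' = 03 f5 00 00 00 00 00.
K' ⊕ ipad = 35 c3 36 36 36 36 36; K' ⊕ opad = 5f a9 5c 5c 5c 5c 5c.
Inner hash: sum = 53+195+54+54+54+54+54+153+168+180+144 = 1163 → 04 8b.
Outer hash (recomputed tag): sum = 95+169+92+92+92+92+92+4+139 = 867 → 03 63.
Recomputed tag = 0363; claimed = 0363 → match.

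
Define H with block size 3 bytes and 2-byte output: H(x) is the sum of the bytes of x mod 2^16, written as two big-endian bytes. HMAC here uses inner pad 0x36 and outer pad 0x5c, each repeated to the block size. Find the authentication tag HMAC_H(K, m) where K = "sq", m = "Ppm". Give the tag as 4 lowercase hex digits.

Key "sq" = 73 71 is 2 bytes ≤ B = 3; zero-pad to 3 bytes: K' = 73 71 00.
K' ⊕ ipad = 45 47 36.  K' ⊕ opad = 2f 2d 5c.
Inner input = (K'⊕ipad) ∥ m = 45 47 36 ∥ 50 70 6d.
Inner hash: sum = 69+71+54+80+112+109 = 495 → 01 ef.
Outer input = (K'⊕opad) ∥ inner = 2f 2d 5c ∥ 01 ef.
Outer hash (tag): sum = 47+45+92+1+239 = 424 → 01 a8.

01a8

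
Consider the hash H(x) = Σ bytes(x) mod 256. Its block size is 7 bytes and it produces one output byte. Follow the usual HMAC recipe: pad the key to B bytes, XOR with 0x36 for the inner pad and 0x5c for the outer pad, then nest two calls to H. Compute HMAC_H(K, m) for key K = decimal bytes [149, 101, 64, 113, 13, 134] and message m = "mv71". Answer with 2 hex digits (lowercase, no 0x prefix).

f1

Key decimal bytes [149, 101, 64, 113, 13, 134] = 95 65 40 71 0d 86 is 6 bytes ≤ B = 7; zero-pad to 7 bytes: K' = 95 65 40 71 0d 86 00.
K' ⊕ ipad = a3 53 76 47 3b b0 36.  K' ⊕ opad = c9 39 1c 2d 51 da 5c.
Inner input = (K'⊕ipad) ∥ m = a3 53 76 47 3b b0 36 ∥ 6d 76 37 31.
Inner hash: sum = 163+83+118+71+59+176+54+109+118+55+49 = 1055; mod 256 = 31 → 1f.
Outer input = (K'⊕opad) ∥ inner = c9 39 1c 2d 51 da 5c ∥ 1f.
Outer hash (tag): sum = 201+57+28+45+81+218+92+31 = 753; mod 256 = 241 → f1.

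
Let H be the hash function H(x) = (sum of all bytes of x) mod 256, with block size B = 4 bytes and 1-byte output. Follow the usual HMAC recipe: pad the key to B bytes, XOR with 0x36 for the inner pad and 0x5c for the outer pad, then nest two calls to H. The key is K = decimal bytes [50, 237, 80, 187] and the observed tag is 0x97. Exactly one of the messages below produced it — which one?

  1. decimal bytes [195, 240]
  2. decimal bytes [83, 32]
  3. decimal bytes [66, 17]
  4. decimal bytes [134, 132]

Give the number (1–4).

Key decimal bytes [50, 237, 80, 187] = 32 ed 50 bb is exactly B = 4 bytes: K' = 32 ed 50 bb.
K' ⊕ ipad = 04 db 66 8d; K' ⊕ opad = 6e b1 0c e7.
m1: inner = H(04 db 66 8d c3 f0) = 85; tag = H(6e b1 0c e7 85) = 97 ← matches
m2: inner = H(04 db 66 8d 53 20) = 45; tag = H(6e b1 0c e7 45) = 57
m3: inner = H(04 db 66 8d 42 11) = 25; tag = H(6e b1 0c e7 25) = 37
m4: inner = H(04 db 66 8d 86 84) = dc; tag = H(6e b1 0c e7 dc) = ee

1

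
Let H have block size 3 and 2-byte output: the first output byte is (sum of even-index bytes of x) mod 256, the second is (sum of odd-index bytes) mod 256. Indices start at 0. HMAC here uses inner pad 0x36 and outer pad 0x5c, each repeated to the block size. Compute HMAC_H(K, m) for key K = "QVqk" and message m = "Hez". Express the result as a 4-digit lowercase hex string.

b32c

Key "QVqk" = 51 56 71 6b is 4 bytes > B = 3, so hash it first: H(key) = c2 c1, then zero-pad to 3 bytes: K' = c2 c1 00.
K' ⊕ ipad = f4 f7 36.  K' ⊕ opad = 9e 9d 5c.
Inner input = (K'⊕ipad) ∥ m = f4 f7 36 ∥ 48 65 7a.
Inner hash: even-index sum = 399 mod 256 = 143; odd-index sum = 441 mod 256 = 185 → 8f b9.
Outer input = (K'⊕opad) ∥ inner = 9e 9d 5c ∥ 8f b9.
Outer hash (tag): even-index sum = 435 mod 256 = 179; odd-index sum = 300 mod 256 = 44 → b3 2c.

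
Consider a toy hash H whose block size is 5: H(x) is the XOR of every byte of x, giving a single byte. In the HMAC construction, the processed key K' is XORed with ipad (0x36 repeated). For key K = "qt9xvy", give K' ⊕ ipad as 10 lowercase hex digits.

7d36363636

Key "qt9xvy" = 71 74 39 78 76 79 is 6 bytes > B = 5, so hash it first: H(key) = 4b, then zero-pad to 5 bytes: K' = 4b 00 00 00 00.
XOR each byte with 0x36: 4b⊕36=7d, 00⊕36=36, 00⊕36=36, 00⊕36=36, 00⊕36=36.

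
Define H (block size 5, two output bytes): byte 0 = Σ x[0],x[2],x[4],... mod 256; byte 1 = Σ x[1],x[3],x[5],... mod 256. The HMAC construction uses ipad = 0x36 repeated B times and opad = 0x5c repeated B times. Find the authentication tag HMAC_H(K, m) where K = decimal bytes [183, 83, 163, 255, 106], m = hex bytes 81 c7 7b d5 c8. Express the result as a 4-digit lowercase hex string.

Key decimal bytes [183, 83, 163, 255, 106] = b7 53 a3 ff 6a is exactly B = 5 bytes: K' = b7 53 a3 ff 6a.
K' ⊕ ipad = 81 65 95 c9 5c.  K' ⊕ opad = eb 0f ff a3 36.
Inner input = (K'⊕ipad) ∥ m = 81 65 95 c9 5c ∥ 81 c7 7b d5 c8.
Inner hash: even-index sum = 782 mod 256 = 14; odd-index sum = 754 mod 256 = 242 → 0e f2.
Outer input = (K'⊕opad) ∥ inner = eb 0f ff a3 36 ∥ 0e f2.
Outer hash (tag): even-index sum = 786 mod 256 = 18; odd-index sum = 192 mod 256 = 192 → 12 c0.

12c0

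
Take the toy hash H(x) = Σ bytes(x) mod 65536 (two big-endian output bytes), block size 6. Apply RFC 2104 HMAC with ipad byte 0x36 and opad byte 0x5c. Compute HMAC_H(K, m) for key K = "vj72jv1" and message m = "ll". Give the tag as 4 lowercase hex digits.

Key "vj72jv1" = 76 6a 37 32 6a 76 31 is 7 bytes > B = 6, so hash it first: H(key) = 02 5a, then zero-pad to 6 bytes: K' = 02 5a 00 00 00 00.
K' ⊕ ipad = 34 6c 36 36 36 36.  K' ⊕ opad = 5e 06 5c 5c 5c 5c.
Inner input = (K'⊕ipad) ∥ m = 34 6c 36 36 36 36 ∥ 6c 6c.
Inner hash: sum = 52+108+54+54+54+54+108+108 = 592 → 02 50.
Outer input = (K'⊕opad) ∥ inner = 5e 06 5c 5c 5c 5c ∥ 02 50.
Outer hash (tag): sum = 94+6+92+92+92+92+2+80 = 550 → 02 26.

0226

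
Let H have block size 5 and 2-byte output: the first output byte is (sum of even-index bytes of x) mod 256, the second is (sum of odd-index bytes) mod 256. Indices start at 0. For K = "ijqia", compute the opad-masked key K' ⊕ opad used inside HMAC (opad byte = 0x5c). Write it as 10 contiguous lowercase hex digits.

Key "ijqia" = 69 6a 71 69 61 is exactly B = 5 bytes: K' = 69 6a 71 69 61.
XOR each byte with 0x5c: 69⊕5c=35, 6a⊕5c=36, 71⊕5c=2d, 69⊕5c=35, 61⊕5c=3d.

35362d353d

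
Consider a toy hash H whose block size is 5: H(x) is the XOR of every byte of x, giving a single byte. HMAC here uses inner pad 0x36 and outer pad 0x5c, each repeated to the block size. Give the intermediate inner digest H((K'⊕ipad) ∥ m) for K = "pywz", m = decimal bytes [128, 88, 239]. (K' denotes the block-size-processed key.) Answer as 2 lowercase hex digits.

05

Key "pywz" = 70 79 77 7a is 4 bytes ≤ B = 5; zero-pad to 5 bytes: K' = 70 79 77 7a 00.
K' ⊕ ipad = 46 4f 41 4c 36.
Inner input = 46 4f 41 4c 36 ∥ 80 58 ef.
Inner hash: XOR 46⊕4f⊕41⊕4c⊕36⊕80⊕58⊕ef = 05.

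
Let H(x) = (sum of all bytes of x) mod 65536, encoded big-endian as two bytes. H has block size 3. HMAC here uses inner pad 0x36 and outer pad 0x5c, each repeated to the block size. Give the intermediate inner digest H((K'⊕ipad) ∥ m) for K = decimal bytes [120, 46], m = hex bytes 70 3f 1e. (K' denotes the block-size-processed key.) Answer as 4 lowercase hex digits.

Key decimal bytes [120, 46] = 78 2e is 2 bytes ≤ B = 3; zero-pad to 3 bytes: K' = 78 2e 00.
K' ⊕ ipad = 4e 18 36.
Inner input = 4e 18 36 ∥ 70 3f 1e.
Inner hash: sum = 78+24+54+112+63+30 = 361 → 01 69.

0169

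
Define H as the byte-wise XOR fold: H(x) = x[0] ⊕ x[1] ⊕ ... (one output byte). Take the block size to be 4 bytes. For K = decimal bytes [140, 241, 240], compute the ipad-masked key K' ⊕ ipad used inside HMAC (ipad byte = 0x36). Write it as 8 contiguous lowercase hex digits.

Key decimal bytes [140, 241, 240] = 8c f1 f0 is 3 bytes ≤ B = 4; zero-pad to 4 bytes: K' = 8c f1 f0 00.
XOR each byte with 0x36: 8c⊕36=ba, f1⊕36=c7, f0⊕36=c6, 00⊕36=36.

bac7c636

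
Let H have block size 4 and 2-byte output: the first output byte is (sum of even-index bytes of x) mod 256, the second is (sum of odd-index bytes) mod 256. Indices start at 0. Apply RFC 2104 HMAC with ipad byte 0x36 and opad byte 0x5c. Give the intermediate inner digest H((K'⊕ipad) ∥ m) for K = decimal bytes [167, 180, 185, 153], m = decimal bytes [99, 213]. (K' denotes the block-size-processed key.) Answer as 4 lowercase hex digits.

Key decimal bytes [167, 180, 185, 153] = a7 b4 b9 99 is exactly B = 4 bytes: K' = a7 b4 b9 99.
K' ⊕ ipad = 91 82 8f af.
Inner input = 91 82 8f af ∥ 63 d5.
Inner hash: even-index sum = 387 mod 256 = 131; odd-index sum = 518 mod 256 = 6 → 83 06.

8306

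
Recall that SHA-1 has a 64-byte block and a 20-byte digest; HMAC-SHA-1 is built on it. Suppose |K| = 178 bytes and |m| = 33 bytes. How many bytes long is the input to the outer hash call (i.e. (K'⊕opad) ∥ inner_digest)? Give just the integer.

84

Key is 178 > 64 bytes, so it is hashed to 20 bytes then zero-padded to 64: |K'| = 64.
Outer input = (K'⊕opad) ∥ H(inner) → 64 + 20 = 84 bytes.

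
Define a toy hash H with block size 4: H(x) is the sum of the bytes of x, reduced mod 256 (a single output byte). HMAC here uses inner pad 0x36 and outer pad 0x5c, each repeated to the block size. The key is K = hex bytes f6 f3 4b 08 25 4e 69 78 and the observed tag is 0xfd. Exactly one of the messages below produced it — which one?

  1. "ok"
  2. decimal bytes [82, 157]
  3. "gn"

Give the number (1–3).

Key hex bytes f6 f3 4b 08 25 4e 69 78 is 8 bytes > B = 4, so hash it first: H(key) = 90, then zero-pad to 4 bytes: K' = 90 00 00 00.
K' ⊕ ipad = a6 36 36 36; K' ⊕ opad = cc 5c 5c 5c.
m1: inner = H(a6 36 36 36 6f 6b) = 22; tag = H(cc 5c 5c 5c 22) = 02
m2: inner = H(a6 36 36 36 52 9d) = 37; tag = H(cc 5c 5c 5c 37) = 17
m3: inner = H(a6 36 36 36 67 6e) = 1d; tag = H(cc 5c 5c 5c 1d) = fd ← matches

3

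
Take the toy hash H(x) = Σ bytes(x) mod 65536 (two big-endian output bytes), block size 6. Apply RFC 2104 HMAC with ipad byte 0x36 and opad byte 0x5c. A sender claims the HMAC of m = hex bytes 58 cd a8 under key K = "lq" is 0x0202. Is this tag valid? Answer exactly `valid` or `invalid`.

Key "lq" = 6c 71 is 2 bytes ≤ B = 6; zero-pad to 6 bytes: K' = 6c 71 00 00 00 00.
K' ⊕ ipad = 5a 47 36 36 36 36; K' ⊕ opad = 30 2d 5c 5c 5c 5c.
Inner hash: sum = 90+71+54+54+54+54+88+205+168 = 838 → 03 46.
Outer hash (recomputed tag): sum = 48+45+92+92+92+92+3+70 = 534 → 02 16.
Recomputed tag = 0216; claimed = 0202 → mismatch.

invalid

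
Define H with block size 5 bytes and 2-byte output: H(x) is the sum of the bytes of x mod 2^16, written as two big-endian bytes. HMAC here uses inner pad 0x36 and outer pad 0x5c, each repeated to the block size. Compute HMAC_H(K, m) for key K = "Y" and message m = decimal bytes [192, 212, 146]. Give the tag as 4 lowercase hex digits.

01e5

Key "Y" = 59 is 1 byte ≤ B = 5; zero-pad to 5 bytes: K' = 59 00 00 00 00.
K' ⊕ ipad = 6f 36 36 36 36.  K' ⊕ opad = 05 5c 5c 5c 5c.
Inner input = (K'⊕ipad) ∥ m = 6f 36 36 36 36 ∥ c0 d4 92.
Inner hash: sum = 111+54+54+54+54+192+212+146 = 877 → 03 6d.
Outer input = (K'⊕opad) ∥ inner = 05 5c 5c 5c 5c ∥ 03 6d.
Outer hash (tag): sum = 5+92+92+92+92+3+109 = 485 → 01 e5.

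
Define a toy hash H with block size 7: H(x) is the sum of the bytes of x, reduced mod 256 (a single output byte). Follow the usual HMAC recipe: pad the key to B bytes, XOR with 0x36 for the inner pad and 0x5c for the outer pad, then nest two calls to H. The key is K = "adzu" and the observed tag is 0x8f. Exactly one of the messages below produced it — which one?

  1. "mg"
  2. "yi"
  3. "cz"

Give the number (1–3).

Key "adzu" = 61 64 7a 75 is 4 bytes ≤ B = 7; zero-pad to 7 bytes: K' = 61 64 7a 75 00 00 00.
K' ⊕ ipad = 57 52 4c 43 36 36 36; K' ⊕ opad = 3d 38 26 29 5c 5c 5c.
m1: inner = H(57 52 4c 43 36 36 36 6d 67) = ae; tag = H(3d 38 26 29 5c 5c 5c ae) = 86
m2: inner = H(57 52 4c 43 36 36 36 79 69) = bc; tag = H(3d 38 26 29 5c 5c 5c bc) = 94
m3: inner = H(57 52 4c 43 36 36 36 63 7a) = b7; tag = H(3d 38 26 29 5c 5c 5c b7) = 8f ← matches

3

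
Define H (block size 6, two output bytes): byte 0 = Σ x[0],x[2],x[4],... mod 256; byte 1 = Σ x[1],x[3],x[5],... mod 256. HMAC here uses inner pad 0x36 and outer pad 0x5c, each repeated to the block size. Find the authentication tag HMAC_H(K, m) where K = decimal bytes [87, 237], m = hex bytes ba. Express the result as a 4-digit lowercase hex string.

Key decimal bytes [87, 237] = 57 ed is 2 bytes ≤ B = 6; zero-pad to 6 bytes: K' = 57 ed 00 00 00 00.
K' ⊕ ipad = 61 db 36 36 36 36.  K' ⊕ opad = 0b b1 5c 5c 5c 5c.
Inner input = (K'⊕ipad) ∥ m = 61 db 36 36 36 36 ∥ ba.
Inner hash: even-index sum = 391 mod 256 = 135; odd-index sum = 327 mod 256 = 71 → 87 47.
Outer input = (K'⊕opad) ∥ inner = 0b b1 5c 5c 5c 5c ∥ 87 47.
Outer hash (tag): even-index sum = 330 mod 256 = 74; odd-index sum = 432 mod 256 = 176 → 4a b0.

4ab0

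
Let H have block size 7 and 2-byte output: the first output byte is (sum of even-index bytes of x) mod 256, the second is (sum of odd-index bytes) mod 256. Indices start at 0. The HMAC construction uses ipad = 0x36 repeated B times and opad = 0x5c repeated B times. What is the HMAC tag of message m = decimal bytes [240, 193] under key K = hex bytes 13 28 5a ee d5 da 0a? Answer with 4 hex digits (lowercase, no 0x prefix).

Key hex bytes 13 28 5a ee d5 da 0a is exactly B = 7 bytes: K' = 13 28 5a ee d5 da 0a.
K' ⊕ ipad = 25 1e 6c d8 e3 ec 3c.  K' ⊕ opad = 4f 74 06 b2 89 86 56.
Inner input = (K'⊕ipad) ∥ m = 25 1e 6c d8 e3 ec 3c ∥ f0 c1.
Inner hash: even-index sum = 625 mod 256 = 113; odd-index sum = 722 mod 256 = 210 → 71 d2.
Outer input = (K'⊕opad) ∥ inner = 4f 74 06 b2 89 86 56 ∥ 71 d2.
Outer hash (tag): even-index sum = 518 mod 256 = 6; odd-index sum = 541 mod 256 = 29 → 06 1d.

061d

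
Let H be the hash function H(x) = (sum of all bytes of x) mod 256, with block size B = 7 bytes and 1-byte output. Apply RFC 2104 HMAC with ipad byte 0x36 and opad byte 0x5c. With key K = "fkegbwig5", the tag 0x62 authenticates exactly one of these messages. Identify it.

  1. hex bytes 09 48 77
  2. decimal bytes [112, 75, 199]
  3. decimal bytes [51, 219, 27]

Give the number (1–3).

Key "fkegbwig5" = 66 6b 65 67 62 77 69 67 35 is 9 bytes > B = 7, so hash it first: H(key) = 7b, then zero-pad to 7 bytes: K' = 7b 00 00 00 00 00 00.
K' ⊕ ipad = 4d 36 36 36 36 36 36; K' ⊕ opad = 27 5c 5c 5c 5c 5c 5c.
m1: inner = H(4d 36 36 36 36 36 36 09 48 77) = 59; tag = H(27 5c 5c 5c 5c 5c 5c 59) = a8
m2: inner = H(4d 36 36 36 36 36 36 70 4b c7) = 13; tag = H(27 5c 5c 5c 5c 5c 5c 13) = 62 ← matches
m3: inner = H(4d 36 36 36 36 36 36 33 db 1b) = ba; tag = H(27 5c 5c 5c 5c 5c 5c ba) = 09

2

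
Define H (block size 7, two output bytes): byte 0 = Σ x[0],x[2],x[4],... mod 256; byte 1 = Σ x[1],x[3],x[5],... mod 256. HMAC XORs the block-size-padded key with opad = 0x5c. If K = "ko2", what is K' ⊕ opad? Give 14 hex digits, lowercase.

Key "ko2" = 6b 6f 32 is 3 bytes ≤ B = 7; zero-pad to 7 bytes: K' = 6b 6f 32 00 00 00 00.
XOR each byte with 0x5c: 6b⊕5c=37, 6f⊕5c=33, 32⊕5c=6e, 00⊕5c=5c, 00⊕5c=5c, 00⊕5c=5c, 00⊕5c=5c.

37336e5c5c5c5c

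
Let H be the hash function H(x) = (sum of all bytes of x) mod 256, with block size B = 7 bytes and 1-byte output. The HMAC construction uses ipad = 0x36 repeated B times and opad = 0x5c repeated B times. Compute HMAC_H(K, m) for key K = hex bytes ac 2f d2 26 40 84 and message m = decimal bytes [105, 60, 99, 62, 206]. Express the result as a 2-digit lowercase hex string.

Key hex bytes ac 2f d2 26 40 84 is 6 bytes ≤ B = 7; zero-pad to 7 bytes: K' = ac 2f d2 26 40 84 00.
K' ⊕ ipad = 9a 19 e4 10 76 b2 36.  K' ⊕ opad = f0 73 8e 7a 1c d8 5c.
Inner input = (K'⊕ipad) ∥ m = 9a 19 e4 10 76 b2 36 ∥ 69 3c 63 3e ce.
Inner hash: sum = 154+25+228+16+118+178+54+105+60+99+62+206 = 1305; mod 256 = 25 → 19.
Outer input = (K'⊕opad) ∥ inner = f0 73 8e 7a 1c d8 5c ∥ 19.
Outer hash (tag): sum = 240+115+142+122+28+216+92+25 = 980; mod 256 = 212 → d4.

d4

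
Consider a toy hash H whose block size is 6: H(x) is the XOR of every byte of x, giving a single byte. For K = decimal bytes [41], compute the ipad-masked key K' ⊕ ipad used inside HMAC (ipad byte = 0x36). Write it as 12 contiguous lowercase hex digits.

Key decimal bytes [41] = 29 is 1 byte ≤ B = 6; zero-pad to 6 bytes: K' = 29 00 00 00 00 00.
XOR each byte with 0x36: 29⊕36=1f, 00⊕36=36, 00⊕36=36, 00⊕36=36, 00⊕36=36, 00⊕36=36.

1f3636363636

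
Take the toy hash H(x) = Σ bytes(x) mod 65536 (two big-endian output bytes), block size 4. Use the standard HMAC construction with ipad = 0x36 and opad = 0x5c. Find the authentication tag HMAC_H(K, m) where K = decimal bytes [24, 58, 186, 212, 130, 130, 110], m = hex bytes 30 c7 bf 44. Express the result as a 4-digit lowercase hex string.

Key decimal bytes [24, 58, 186, 212, 130, 130, 110] = 18 3a ba d4 82 82 6e is 7 bytes > B = 4, so hash it first: H(key) = 03 52, then zero-pad to 4 bytes: K' = 03 52 00 00.
K' ⊕ ipad = 35 64 36 36.  K' ⊕ opad = 5f 0e 5c 5c.
Inner input = (K'⊕ipad) ∥ m = 35 64 36 36 ∥ 30 c7 bf 44.
Inner hash: sum = 53+100+54+54+48+199+191+68 = 767 → 02 ff.
Outer input = (K'⊕opad) ∥ inner = 5f 0e 5c 5c ∥ 02 ff.
Outer hash (tag): sum = 95+14+92+92+2+255 = 550 → 02 26.

0226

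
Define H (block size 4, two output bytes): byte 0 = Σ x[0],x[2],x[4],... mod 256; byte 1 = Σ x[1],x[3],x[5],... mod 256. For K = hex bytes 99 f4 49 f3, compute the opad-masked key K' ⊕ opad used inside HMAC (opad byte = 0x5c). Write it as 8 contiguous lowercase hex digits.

Key hex bytes 99 f4 49 f3 is exactly B = 4 bytes: K' = 99 f4 49 f3.
XOR each byte with 0x5c: 99⊕5c=c5, f4⊕5c=a8, 49⊕5c=15, f3⊕5c=af.

c5a815af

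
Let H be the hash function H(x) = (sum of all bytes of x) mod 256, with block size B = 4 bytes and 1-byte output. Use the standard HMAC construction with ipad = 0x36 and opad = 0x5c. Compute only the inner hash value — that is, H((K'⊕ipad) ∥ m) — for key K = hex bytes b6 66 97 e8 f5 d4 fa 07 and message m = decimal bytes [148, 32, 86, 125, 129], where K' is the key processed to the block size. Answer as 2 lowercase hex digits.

Key hex bytes b6 66 97 e8 f5 d4 fa 07 is 8 bytes > B = 4, so hash it first: H(key) = 65, then zero-pad to 4 bytes: K' = 65 00 00 00.
K' ⊕ ipad = 53 36 36 36.
Inner input = 53 36 36 36 ∥ 94 20 56 7d 81.
Inner hash: sum = 83+54+54+54+148+32+86+125+129 = 765; mod 256 = 253 → fd.

fd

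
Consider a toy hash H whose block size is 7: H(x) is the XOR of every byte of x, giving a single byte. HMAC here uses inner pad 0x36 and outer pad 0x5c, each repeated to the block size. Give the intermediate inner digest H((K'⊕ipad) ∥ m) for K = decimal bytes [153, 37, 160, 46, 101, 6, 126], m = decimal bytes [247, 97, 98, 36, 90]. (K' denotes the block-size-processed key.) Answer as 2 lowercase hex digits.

Key decimal bytes [153, 37, 160, 46, 101, 6, 126] = 99 25 a0 2e 65 06 7e is exactly B = 7 bytes: K' = 99 25 a0 2e 65 06 7e.
K' ⊕ ipad = af 13 96 18 53 30 48.
Inner input = af 13 96 18 53 30 48 ∥ f7 61 62 24 5a.
Inner hash: XOR af⊕13⊕96⊕18⊕53⊕30⊕48⊕f7⊕61⊕62⊕24⊕5a = 93.

93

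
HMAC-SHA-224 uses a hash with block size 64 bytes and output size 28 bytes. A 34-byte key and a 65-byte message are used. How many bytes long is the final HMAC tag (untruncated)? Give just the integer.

28

The tag is one SHA-224 digest: 28 bytes.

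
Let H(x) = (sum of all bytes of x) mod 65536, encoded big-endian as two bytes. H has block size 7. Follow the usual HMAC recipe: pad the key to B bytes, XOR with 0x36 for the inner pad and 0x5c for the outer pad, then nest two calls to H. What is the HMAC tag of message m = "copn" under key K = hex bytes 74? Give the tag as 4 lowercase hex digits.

Key hex bytes 74 is 1 byte ≤ B = 7; zero-pad to 7 bytes: K' = 74 00 00 00 00 00 00.
K' ⊕ ipad = 42 36 36 36 36 36 36.  K' ⊕ opad = 28 5c 5c 5c 5c 5c 5c.
Inner input = (K'⊕ipad) ∥ m = 42 36 36 36 36 36 36 ∥ 63 6f 70 6e.
Inner hash: sum = 66+54+54+54+54+54+54+99+111+112+110 = 822 → 03 36.
Outer input = (K'⊕opad) ∥ inner = 28 5c 5c 5c 5c 5c 5c ∥ 03 36.
Outer hash (tag): sum = 40+92+92+92+92+92+92+3+54 = 649 → 02 89.

0289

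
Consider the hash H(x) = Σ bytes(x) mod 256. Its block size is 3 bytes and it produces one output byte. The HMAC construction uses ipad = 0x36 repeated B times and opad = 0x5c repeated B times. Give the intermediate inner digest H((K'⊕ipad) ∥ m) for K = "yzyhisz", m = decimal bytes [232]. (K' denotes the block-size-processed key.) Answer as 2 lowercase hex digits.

Key "yzyhisz" = 79 7a 79 68 69 73 7a is 7 bytes > B = 3, so hash it first: H(key) = 2a, then zero-pad to 3 bytes: K' = 2a 00 00.
K' ⊕ ipad = 1c 36 36.
Inner input = 1c 36 36 ∥ e8.
Inner hash: sum = 28+54+54+232 = 368; mod 256 = 112 → 70.

70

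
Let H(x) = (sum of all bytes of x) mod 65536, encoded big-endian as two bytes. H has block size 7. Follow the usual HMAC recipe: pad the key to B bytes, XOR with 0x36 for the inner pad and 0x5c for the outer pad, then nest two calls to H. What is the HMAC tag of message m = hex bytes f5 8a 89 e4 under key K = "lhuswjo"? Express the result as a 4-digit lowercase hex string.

0177

Key "lhuswjo" = 6c 68 75 73 77 6a 6f is exactly B = 7 bytes: K' = 6c 68 75 73 77 6a 6f.
K' ⊕ ipad = 5a 5e 43 45 41 5c 59.  K' ⊕ opad = 30 34 29 2f 2b 36 33.
Inner input = (K'⊕ipad) ∥ m = 5a 5e 43 45 41 5c 59 ∥ f5 8a 89 e4.
Inner hash: sum = 90+94+67+69+65+92+89+245+138+137+228 = 1314 → 05 22.
Outer input = (K'⊕opad) ∥ inner = 30 34 29 2f 2b 36 33 ∥ 05 22.
Outer hash (tag): sum = 48+52+41+47+43+54+51+5+34 = 375 → 01 77.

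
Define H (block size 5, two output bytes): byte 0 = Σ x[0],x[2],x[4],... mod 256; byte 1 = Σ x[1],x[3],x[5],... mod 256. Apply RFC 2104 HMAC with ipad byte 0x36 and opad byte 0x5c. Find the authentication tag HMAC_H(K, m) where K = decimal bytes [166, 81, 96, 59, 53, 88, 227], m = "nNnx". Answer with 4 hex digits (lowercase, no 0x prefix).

Key decimal bytes [166, 81, 96, 59, 53, 88, 227] = a6 51 60 3b 35 58 e3 is 7 bytes > B = 5, so hash it first: H(key) = 1e e4, then zero-pad to 5 bytes: K' = 1e e4 00 00 00.
K' ⊕ ipad = 28 d2 36 36 36.  K' ⊕ opad = 42 b8 5c 5c 5c.
Inner input = (K'⊕ipad) ∥ m = 28 d2 36 36 36 ∥ 6e 4e 6e 78.
Inner hash: even-index sum = 346 mod 256 = 90; odd-index sum = 484 mod 256 = 228 → 5a e4.
Outer input = (K'⊕opad) ∥ inner = 42 b8 5c 5c 5c ∥ 5a e4.
Outer hash (tag): even-index sum = 478 mod 256 = 222; odd-index sum = 366 mod 256 = 110 → de 6e.

de6e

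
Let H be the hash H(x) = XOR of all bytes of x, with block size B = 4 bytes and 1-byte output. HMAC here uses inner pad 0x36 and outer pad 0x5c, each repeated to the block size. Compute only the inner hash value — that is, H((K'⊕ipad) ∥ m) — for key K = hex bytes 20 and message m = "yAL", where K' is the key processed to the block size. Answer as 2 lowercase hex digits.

Key hex bytes 20 is 1 byte ≤ B = 4; zero-pad to 4 bytes: K' = 20 00 00 00.
K' ⊕ ipad = 16 36 36 36.
Inner input = 16 36 36 36 ∥ 79 41 4c.
Inner hash: XOR 16⊕36⊕36⊕36⊕79⊕41⊕4c = 54.

54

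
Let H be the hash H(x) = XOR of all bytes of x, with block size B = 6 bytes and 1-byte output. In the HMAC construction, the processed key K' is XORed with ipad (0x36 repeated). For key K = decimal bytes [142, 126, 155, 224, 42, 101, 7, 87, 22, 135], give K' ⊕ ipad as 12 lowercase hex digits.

333636363636

Key decimal bytes [142, 126, 155, 224, 42, 101, 7, 87, 22, 135] = 8e 7e 9b e0 2a 65 07 57 16 87 is 10 bytes > B = 6, so hash it first: H(key) = 05, then zero-pad to 6 bytes: K' = 05 00 00 00 00 00.
XOR each byte with 0x36: 05⊕36=33, 00⊕36=36, 00⊕36=36, 00⊕36=36, 00⊕36=36, 00⊕36=36.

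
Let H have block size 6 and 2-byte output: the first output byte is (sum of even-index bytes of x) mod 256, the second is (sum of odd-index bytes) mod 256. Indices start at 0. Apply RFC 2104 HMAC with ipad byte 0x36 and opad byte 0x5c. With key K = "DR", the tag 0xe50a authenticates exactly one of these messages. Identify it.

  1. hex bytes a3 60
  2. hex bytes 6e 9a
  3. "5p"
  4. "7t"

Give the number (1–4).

4

Key "DR" = 44 52 is 2 bytes ≤ B = 6; zero-pad to 6 bytes: K' = 44 52 00 00 00 00.
K' ⊕ ipad = 72 64 36 36 36 36; K' ⊕ opad = 18 0e 5c 5c 5c 5c.
m1: inner = H(72 64 36 36 36 36 a3 60) = 81 30; tag = H(18 0e 5c 5c 5c 5c 81 30) = 51f6
m2: inner = H(72 64 36 36 36 36 6e 9a) = 4c 6a; tag = H(18 0e 5c 5c 5c 5c 4c 6a) = 1c30
m3: inner = H(72 64 36 36 36 36 35 70) = 13 40; tag = H(18 0e 5c 5c 5c 5c 13 40) = e306
m4: inner = H(72 64 36 36 36 36 37 74) = 15 44; tag = H(18 0e 5c 5c 5c 5c 15 44) = e50a ← matches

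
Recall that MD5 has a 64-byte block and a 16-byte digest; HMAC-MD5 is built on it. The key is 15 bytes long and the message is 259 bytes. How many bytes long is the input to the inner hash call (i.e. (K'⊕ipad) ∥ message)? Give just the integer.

Key is 15 ≤ 64 bytes, zero-padded: |K'| = 64.
Inner input = (K'⊕ipad) ∥ m → 64 + 259 = 323 bytes.

323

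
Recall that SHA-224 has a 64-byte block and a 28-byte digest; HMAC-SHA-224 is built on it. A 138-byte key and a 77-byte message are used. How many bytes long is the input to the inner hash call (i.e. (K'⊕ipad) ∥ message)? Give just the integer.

Key is 138 > 64 bytes, so it is hashed to 28 bytes then zero-padded to 64: |K'| = 64.
Inner input = (K'⊕ipad) ∥ m → 64 + 77 = 141 bytes.

141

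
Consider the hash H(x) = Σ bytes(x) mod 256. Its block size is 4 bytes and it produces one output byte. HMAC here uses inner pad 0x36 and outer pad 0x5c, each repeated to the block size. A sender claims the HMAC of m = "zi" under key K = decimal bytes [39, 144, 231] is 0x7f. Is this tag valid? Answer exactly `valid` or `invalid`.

Key decimal bytes [39, 144, 231] = 27 90 e7 is 3 bytes ≤ B = 4; zero-pad to 4 bytes: K' = 27 90 e7 00.
K' ⊕ ipad = 11 a6 d1 36; K' ⊕ opad = 7b cc bb 5c.
Inner hash: sum = 17+166+209+54+122+105 = 673; mod 256 = 161 → a1.
Outer hash (recomputed tag): sum = 123+204+187+92+161 = 767; mod 256 = 255 → ff.
Recomputed tag = ff; claimed = 7f → mismatch.

invalid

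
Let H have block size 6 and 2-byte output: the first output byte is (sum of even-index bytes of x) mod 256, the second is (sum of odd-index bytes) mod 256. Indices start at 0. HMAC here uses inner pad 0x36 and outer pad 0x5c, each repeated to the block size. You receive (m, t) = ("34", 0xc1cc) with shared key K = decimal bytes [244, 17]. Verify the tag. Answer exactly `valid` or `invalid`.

valid

Key decimal bytes [244, 17] = f4 11 is 2 bytes ≤ B = 6; zero-pad to 6 bytes: K' = f4 11 00 00 00 00.
K' ⊕ ipad = c2 27 36 36 36 36; K' ⊕ opad = a8 4d 5c 5c 5c 5c.
Inner hash: even-index sum = 353 mod 256 = 97; odd-index sum = 199 mod 256 = 199 → 61 c7.
Outer hash (recomputed tag): even-index sum = 449 mod 256 = 193; odd-index sum = 460 mod 256 = 204 → c1 cc.
Recomputed tag = c1cc; claimed = c1cc → match.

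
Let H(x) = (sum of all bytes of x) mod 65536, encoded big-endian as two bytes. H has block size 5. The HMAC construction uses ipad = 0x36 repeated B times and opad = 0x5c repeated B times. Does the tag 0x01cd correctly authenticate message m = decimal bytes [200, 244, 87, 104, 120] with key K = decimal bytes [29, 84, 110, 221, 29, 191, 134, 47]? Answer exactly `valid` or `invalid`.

valid

Key decimal bytes [29, 84, 110, 221, 29, 191, 134, 47] = 1d 54 6e dd 1d bf 86 2f is 8 bytes > B = 5, so hash it first: H(key) = 03 4d, then zero-pad to 5 bytes: K' = 03 4d 00 00 00.
K' ⊕ ipad = 35 7b 36 36 36; K' ⊕ opad = 5f 11 5c 5c 5c.
Inner hash: sum = 53+123+54+54+54+200+244+87+104+120 = 1093 → 04 45.
Outer hash (recomputed tag): sum = 95+17+92+92+92+4+69 = 461 → 01 cd.
Recomputed tag = 01cd; claimed = 01cd → match.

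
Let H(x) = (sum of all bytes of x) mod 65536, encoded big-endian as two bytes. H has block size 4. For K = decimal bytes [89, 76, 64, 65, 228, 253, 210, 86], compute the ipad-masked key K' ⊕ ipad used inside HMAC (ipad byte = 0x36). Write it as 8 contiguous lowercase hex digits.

32193636

Key decimal bytes [89, 76, 64, 65, 228, 253, 210, 86] = 59 4c 40 41 e4 fd d2 56 is 8 bytes > B = 4, so hash it first: H(key) = 04 2f, then zero-pad to 4 bytes: K' = 04 2f 00 00.
XOR each byte with 0x36: 04⊕36=32, 2f⊕36=19, 00⊕36=36, 00⊕36=36.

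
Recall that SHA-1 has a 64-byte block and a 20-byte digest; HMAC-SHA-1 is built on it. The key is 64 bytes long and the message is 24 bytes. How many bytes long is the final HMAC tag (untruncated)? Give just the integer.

20

The tag is one SHA-1 digest: 20 bytes.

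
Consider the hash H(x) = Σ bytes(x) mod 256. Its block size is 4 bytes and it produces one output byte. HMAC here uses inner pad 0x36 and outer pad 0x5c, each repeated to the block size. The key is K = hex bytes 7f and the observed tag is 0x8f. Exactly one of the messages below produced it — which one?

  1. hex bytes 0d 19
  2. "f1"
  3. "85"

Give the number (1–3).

Key hex bytes 7f is 1 byte ≤ B = 4; zero-pad to 4 bytes: K' = 7f 00 00 00.
K' ⊕ ipad = 49 36 36 36; K' ⊕ opad = 23 5c 5c 5c.
m1: inner = H(49 36 36 36 0d 19) = 11; tag = H(23 5c 5c 5c 11) = 48
m2: inner = H(49 36 36 36 66 31) = 82; tag = H(23 5c 5c 5c 82) = b9
m3: inner = H(49 36 36 36 38 35) = 58; tag = H(23 5c 5c 5c 58) = 8f ← matches

3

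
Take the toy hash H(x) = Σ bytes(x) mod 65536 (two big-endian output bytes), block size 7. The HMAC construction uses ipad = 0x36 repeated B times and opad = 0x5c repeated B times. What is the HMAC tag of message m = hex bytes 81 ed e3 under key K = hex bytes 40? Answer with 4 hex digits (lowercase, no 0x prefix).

Key hex bytes 40 is 1 byte ≤ B = 7; zero-pad to 7 bytes: K' = 40 00 00 00 00 00 00.
K' ⊕ ipad = 76 36 36 36 36 36 36.  K' ⊕ opad = 1c 5c 5c 5c 5c 5c 5c.
Inner input = (K'⊕ipad) ∥ m = 76 36 36 36 36 36 36 ∥ 81 ed e3.
Inner hash: sum = 118+54+54+54+54+54+54+129+237+227 = 1035 → 04 0b.
Outer input = (K'⊕opad) ∥ inner = 1c 5c 5c 5c 5c 5c 5c ∥ 04 0b.
Outer hash (tag): sum = 28+92+92+92+92+92+92+4+11 = 595 → 02 53.

0253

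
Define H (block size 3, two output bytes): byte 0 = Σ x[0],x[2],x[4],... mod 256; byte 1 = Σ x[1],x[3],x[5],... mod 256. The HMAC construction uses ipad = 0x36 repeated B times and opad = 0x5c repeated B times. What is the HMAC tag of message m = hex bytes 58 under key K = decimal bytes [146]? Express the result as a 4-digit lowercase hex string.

b836

Key decimal bytes [146] = 92 is 1 byte ≤ B = 3; zero-pad to 3 bytes: K' = 92 00 00.
K' ⊕ ipad = a4 36 36.  K' ⊕ opad = ce 5c 5c.
Inner input = (K'⊕ipad) ∥ m = a4 36 36 ∥ 58.
Inner hash: even-index sum = 218 mod 256 = 218; odd-index sum = 142 mod 256 = 142 → da 8e.
Outer input = (K'⊕opad) ∥ inner = ce 5c 5c ∥ da 8e.
Outer hash (tag): even-index sum = 440 mod 256 = 184; odd-index sum = 310 mod 256 = 54 → b8 36.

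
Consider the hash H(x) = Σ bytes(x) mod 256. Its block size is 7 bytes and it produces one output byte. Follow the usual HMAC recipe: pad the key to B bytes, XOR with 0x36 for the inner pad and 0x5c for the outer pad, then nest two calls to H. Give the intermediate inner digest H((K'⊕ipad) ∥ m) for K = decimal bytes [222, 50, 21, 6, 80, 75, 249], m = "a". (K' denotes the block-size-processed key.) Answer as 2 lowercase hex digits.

52

Key decimal bytes [222, 50, 21, 6, 80, 75, 249] = de 32 15 06 50 4b f9 is exactly B = 7 bytes: K' = de 32 15 06 50 4b f9.
K' ⊕ ipad = e8 04 23 30 66 7d cf.
Inner input = e8 04 23 30 66 7d cf ∥ 61.
Inner hash: sum = 232+4+35+48+102+125+207+97 = 850; mod 256 = 82 → 52.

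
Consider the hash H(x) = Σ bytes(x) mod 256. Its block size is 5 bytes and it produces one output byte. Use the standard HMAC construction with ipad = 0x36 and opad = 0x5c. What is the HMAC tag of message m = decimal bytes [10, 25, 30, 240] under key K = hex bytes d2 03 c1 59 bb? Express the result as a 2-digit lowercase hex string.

b3

Key hex bytes d2 03 c1 59 bb is exactly B = 5 bytes: K' = d2 03 c1 59 bb.
K' ⊕ ipad = e4 35 f7 6f 8d.  K' ⊕ opad = 8e 5f 9d 05 e7.
Inner input = (K'⊕ipad) ∥ m = e4 35 f7 6f 8d ∥ 0a 19 1e f0.
Inner hash: sum = 228+53+247+111+141+10+25+30+240 = 1085; mod 256 = 61 → 3d.
Outer input = (K'⊕opad) ∥ inner = 8e 5f 9d 05 e7 ∥ 3d.
Outer hash (tag): sum = 142+95+157+5+231+61 = 691; mod 256 = 179 → b3.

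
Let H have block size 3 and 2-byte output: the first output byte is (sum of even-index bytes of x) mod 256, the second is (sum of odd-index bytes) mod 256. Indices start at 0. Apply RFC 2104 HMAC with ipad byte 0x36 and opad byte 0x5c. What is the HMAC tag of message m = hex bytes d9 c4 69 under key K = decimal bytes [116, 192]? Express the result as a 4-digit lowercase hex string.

Key decimal bytes [116, 192] = 74 c0 is 2 bytes ≤ B = 3; zero-pad to 3 bytes: K' = 74 c0 00.
K' ⊕ ipad = 42 f6 36.  K' ⊕ opad = 28 9c 5c.
Inner input = (K'⊕ipad) ∥ m = 42 f6 36 ∥ d9 c4 69.
Inner hash: even-index sum = 316 mod 256 = 60; odd-index sum = 568 mod 256 = 56 → 3c 38.
Outer input = (K'⊕opad) ∥ inner = 28 9c 5c ∥ 3c 38.
Outer hash (tag): even-index sum = 188 mod 256 = 188; odd-index sum = 216 mod 256 = 216 → bc d8.

bcd8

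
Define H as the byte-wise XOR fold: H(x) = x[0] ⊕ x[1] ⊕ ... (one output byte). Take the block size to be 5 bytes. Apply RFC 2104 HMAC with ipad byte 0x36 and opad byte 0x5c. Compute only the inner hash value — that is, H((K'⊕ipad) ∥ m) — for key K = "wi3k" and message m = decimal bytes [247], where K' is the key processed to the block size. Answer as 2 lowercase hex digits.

87

Key "wi3k" = 77 69 33 6b is 4 bytes ≤ B = 5; zero-pad to 5 bytes: K' = 77 69 33 6b 00.
K' ⊕ ipad = 41 5f 05 5d 36.
Inner input = 41 5f 05 5d 36 ∥ f7.
Inner hash: XOR 41⊕5f⊕05⊕5d⊕36⊕f7 = 87.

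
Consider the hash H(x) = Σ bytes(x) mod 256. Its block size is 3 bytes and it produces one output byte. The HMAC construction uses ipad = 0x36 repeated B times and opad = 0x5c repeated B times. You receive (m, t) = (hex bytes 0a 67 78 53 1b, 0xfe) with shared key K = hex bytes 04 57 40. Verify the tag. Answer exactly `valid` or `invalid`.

invalid

Key hex bytes 04 57 40 is exactly B = 3 bytes: K' = 04 57 40.
K' ⊕ ipad = 32 61 76; K' ⊕ opad = 58 0b 1c.
Inner hash: sum = 50+97+118+10+103+120+83+27 = 608; mod 256 = 96 → 60.
Outer hash (recomputed tag): sum = 88+11+28+96 = 223 → df.
Recomputed tag = df; claimed = fe → mismatch.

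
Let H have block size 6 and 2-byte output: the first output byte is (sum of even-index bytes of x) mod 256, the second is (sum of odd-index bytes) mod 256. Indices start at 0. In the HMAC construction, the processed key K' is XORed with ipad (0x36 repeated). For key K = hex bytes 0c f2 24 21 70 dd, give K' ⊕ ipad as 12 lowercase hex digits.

Key hex bytes 0c f2 24 21 70 dd is exactly B = 6 bytes: K' = 0c f2 24 21 70 dd.
XOR each byte with 0x36: 0c⊕36=3a, f2⊕36=c4, 24⊕36=12, 21⊕36=17, 70⊕36=46, dd⊕36=eb.

3ac4121746eb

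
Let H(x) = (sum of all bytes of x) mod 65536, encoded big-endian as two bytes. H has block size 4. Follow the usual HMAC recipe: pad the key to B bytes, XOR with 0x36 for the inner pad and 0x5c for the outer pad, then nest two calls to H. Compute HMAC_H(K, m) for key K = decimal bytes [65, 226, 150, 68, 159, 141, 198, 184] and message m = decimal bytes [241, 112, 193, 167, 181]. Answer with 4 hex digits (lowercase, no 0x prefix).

Key decimal bytes [65, 226, 150, 68, 159, 141, 198, 184] = 41 e2 96 44 9f 8d c6 b8 is 8 bytes > B = 4, so hash it first: H(key) = 04 a7, then zero-pad to 4 bytes: K' = 04 a7 00 00.
K' ⊕ ipad = 32 91 36 36.  K' ⊕ opad = 58 fb 5c 5c.
Inner input = (K'⊕ipad) ∥ m = 32 91 36 36 ∥ f1 70 c1 a7 b5.
Inner hash: sum = 50+145+54+54+241+112+193+167+181 = 1197 → 04 ad.
Outer input = (K'⊕opad) ∥ inner = 58 fb 5c 5c ∥ 04 ad.
Outer hash (tag): sum = 88+251+92+92+4+173 = 700 → 02 bc.

02bc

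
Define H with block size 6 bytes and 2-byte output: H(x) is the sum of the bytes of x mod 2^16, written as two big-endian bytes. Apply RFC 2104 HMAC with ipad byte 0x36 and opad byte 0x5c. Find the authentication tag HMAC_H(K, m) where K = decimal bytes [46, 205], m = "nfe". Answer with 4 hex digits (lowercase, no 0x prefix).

Key decimal bytes [46, 205] = 2e cd is 2 bytes ≤ B = 6; zero-pad to 6 bytes: K' = 2e cd 00 00 00 00.
K' ⊕ ipad = 18 fb 36 36 36 36.  K' ⊕ opad = 72 91 5c 5c 5c 5c.
Inner input = (K'⊕ipad) ∥ m = 18 fb 36 36 36 36 ∥ 6e 66 65.
Inner hash: sum = 24+251+54+54+54+54+110+102+101 = 804 → 03 24.
Outer input = (K'⊕opad) ∥ inner = 72 91 5c 5c 5c 5c ∥ 03 24.
Outer hash (tag): sum = 114+145+92+92+92+92+3+36 = 666 → 02 9a.

029a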